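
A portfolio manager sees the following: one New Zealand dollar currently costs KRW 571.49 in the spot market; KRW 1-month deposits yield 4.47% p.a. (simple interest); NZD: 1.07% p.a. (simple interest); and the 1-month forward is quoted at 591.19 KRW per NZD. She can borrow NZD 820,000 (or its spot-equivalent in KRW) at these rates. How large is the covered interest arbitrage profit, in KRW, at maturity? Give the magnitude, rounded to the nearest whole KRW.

T = 1/12 years.
Keep in NZD, deliver into the forward: 820,000·1.00089166667·591.19 = KRW 485,208,058.42.
Swap to KRW now, deposit: 820,000·571.49·1.003725 = KRW 470,367,416.21.
The quoted forward overvalues NZD, so borrow KRW, buy NZD at spot, deposit the NZD at 1.07%, and sell the proceeds forward at 591.19.
The gap between the two covered legs is KRW 14,840,642.

KRW 14,840,642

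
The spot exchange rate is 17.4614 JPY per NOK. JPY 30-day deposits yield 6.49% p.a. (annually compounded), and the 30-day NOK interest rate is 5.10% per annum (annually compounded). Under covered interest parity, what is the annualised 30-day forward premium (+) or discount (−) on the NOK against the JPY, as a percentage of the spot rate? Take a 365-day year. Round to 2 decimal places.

+1.31%

T = 30/365 years.
No-arbitrage forward: 17.4614 × 1.0051817 / 1.0040968 = 17.4802666 JPY/NOK.
(F − S)/S ÷ T = (17.4802666 − 17.4614)/17.4614/(30/365) = 0.013146 → 1.31%.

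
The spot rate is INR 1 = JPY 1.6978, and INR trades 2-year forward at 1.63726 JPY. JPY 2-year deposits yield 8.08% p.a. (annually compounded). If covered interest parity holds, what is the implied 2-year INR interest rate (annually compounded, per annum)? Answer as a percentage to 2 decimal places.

T = 2 years.
CIP gives F = S · g_JPY/g_INR, so g_JPY/g_INR = 1.63726/1.6978 = 0.9643421.
JPY growth factor: (1 + 0.0808)^2 = 1.1681286.
So the INR growth factor = 1.2113218.
r = 1.2113218^(1/2) − 1 = 0.100601 → 10.06%.

10.06%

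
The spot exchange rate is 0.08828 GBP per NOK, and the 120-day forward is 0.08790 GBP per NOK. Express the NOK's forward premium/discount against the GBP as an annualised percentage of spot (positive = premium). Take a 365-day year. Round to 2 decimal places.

T = 120/365 years.
(F − S)/S = (0.08790 − 0.08828)/0.08828 = -0.0043045.
Annualise by dividing by T: -0.0043045 / (120/365) = -0.013093 → -1.31%.

-1.31%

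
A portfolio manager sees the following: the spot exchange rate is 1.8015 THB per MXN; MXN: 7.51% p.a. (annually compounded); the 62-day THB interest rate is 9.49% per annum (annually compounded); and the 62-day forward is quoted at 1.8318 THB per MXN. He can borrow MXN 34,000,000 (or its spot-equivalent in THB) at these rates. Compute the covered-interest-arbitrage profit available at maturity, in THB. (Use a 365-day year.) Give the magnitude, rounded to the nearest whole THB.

T = 62/365 years.
Invest the MXN and cover forward: 34,000,000 × 1.0123763671 × 1.8318 = THB 63,052,014.99.
Convert at spot and invest in THB: 34,000,000 × 1.8015 × 1.015519492 = THB 62,201,584.40.
The quoted forward overvalues MXN, so borrow THB, buy MXN at spot, deposit the MXN at 7.51%, and sell the proceeds forward at 1.8318.
Arbitrage profit = |63,052,014.99 − 62,201,584.40| = THB 850,431.

THB 850,431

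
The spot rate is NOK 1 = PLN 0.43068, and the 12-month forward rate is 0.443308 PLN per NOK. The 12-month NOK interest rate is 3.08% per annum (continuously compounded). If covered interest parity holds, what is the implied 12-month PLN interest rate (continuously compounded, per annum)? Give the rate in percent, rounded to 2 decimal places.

5.97%

T = 1 year.
CIP gives F = S · g_PLN/g_NOK, so g_PLN/g_NOK = 0.443308/0.43068 = 1.0293211.
NOK growth factor: e^(0.0308×1) = 1.0312792.
So the PLN growth factor = 1.0615174.
Take logs: ln 1.0615174 / 1 = 0.059699, so 5.97%.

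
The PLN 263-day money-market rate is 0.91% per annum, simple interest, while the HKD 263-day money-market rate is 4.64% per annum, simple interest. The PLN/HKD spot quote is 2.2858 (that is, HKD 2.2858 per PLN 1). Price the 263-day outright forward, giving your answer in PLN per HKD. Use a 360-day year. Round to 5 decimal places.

T = 263/360 years.
HKD accumulates by 1 + 0.0464×263/360 = 1.0338978.
PLN accumulates by 1 + 0.0091×263/360 = 1.0066481.
CIP: F = S · (grow HKD)/(grow PLN) = 2.2858 × 1.0338978/1.0066481 = 2.347676 HKD per PLN.
Quoted the other way: 1/2.347676 = 0.42595 PLN per HKD.

0.42595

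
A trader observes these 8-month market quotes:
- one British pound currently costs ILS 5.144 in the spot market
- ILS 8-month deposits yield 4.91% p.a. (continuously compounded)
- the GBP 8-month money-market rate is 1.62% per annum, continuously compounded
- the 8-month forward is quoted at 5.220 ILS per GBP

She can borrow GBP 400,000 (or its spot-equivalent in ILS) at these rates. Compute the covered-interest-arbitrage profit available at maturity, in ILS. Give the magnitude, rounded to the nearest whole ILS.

T = 8/12 years.
Route A — deposit GBP, sell forward: 400,000 × 1.010858531 × 5.220 = ILS 2,110,672.61.
Route B — convert at spot, deposit ILS: 400,000 × 5.144 × 1.033274963 = ILS 2,126,066.56.
The quoted forward undervalues GBP, so borrow GBP, convert to ILS at spot, deposit the ILS at 4.91%, and buy GBP forward at 5.220 to cover the loan.
Arbitrage profit = |2,110,672.61 − 2,126,066.56| = ILS 15,394.

ILS 15,394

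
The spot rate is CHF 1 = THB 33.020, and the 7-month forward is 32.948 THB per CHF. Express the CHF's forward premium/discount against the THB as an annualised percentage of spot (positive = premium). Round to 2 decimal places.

-0.37%

T = 7/12 years.
CHF trades forward at -0.21805% vs spot over the period.
×(1/T) gives -0.37% p.a.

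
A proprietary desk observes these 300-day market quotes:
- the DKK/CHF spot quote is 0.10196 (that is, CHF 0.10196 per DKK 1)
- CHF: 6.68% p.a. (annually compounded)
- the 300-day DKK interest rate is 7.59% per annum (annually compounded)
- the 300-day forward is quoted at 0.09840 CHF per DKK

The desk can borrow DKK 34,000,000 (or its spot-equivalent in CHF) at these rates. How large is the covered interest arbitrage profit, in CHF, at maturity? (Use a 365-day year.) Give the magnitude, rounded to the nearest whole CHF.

CHF 102,929

T = 300/365 years.
Invest the DKK and cover forward: 34,000,000 × 1.06197403 × 0.09840 = CHF 3,552,940.31.
Convert at spot and invest in CHF: 34,000,000 × 0.10196 × 1.05458581 = CHF 3,655,869.35.
The quoted forward undervalues DKK, so borrow DKK, convert to CHF at spot, deposit the CHF at 6.68%, and buy DKK forward at 0.09840 to cover the loan.
Profit = 3,655,869.35 − 3,552,940.31 = CHF 102,929.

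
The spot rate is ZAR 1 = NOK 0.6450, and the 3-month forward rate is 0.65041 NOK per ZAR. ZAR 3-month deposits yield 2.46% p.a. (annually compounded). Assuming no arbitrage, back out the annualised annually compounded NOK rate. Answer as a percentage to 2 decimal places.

5.94%

T = 3/12 years.
By CIP, F/S equals the NOK-to-ZAR growth ratio: 0.65041/0.645 = 1.0083876.
The ZAR side grows by (1 + 0.0246)^(3/12) = 1.0060941.
So the NOK growth factor = 1.0145328.
Annualise: 1.0145328^(12/3) − 1 = 0.059411 = 5.94%.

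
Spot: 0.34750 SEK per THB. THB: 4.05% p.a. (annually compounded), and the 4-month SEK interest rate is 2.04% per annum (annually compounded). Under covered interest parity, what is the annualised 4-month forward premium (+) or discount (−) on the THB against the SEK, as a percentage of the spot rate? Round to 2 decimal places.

-1.94%

T = 4/12 years.
F = S · g_SEK/g_THB = 0.3475 × 1.0067543/1.0133217 = 0.34524783.
Annualised premium = (F − S)/S × (1/T) = (0.34524783 − 0.3475)/0.3475 ÷ (4/12) = -1.94%.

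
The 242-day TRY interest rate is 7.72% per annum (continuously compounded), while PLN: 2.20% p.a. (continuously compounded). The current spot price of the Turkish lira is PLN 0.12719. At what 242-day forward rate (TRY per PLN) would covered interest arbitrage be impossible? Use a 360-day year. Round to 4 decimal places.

8.1595

T = 242/360 years.
PLN accumulates by e^(0.0220×242/360) = 1.0148988.
TRY growth factor: e^(0.0772×242/360) = 1.0532657.
CIP: F = S · (grow PLN)/(grow TRY) = 0.12719 × 1.0148988/1.0532657 = 0.1225569 PLN per TRY.
Invert for TRY per PLN: 1 / 0.1225569 = 8.1595.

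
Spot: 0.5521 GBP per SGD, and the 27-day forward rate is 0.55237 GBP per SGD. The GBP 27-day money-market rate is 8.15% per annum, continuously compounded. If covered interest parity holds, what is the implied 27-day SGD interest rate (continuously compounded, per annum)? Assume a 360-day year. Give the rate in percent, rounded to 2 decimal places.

7.50%

T = 27/360 years.
F/S = 0.55237/0.5521 = 1.0004890 = (growth of GBP) / (growth of SGD).
The GBP side grows by e^(0.0815×27/360) = 1.0061312.
So the SGD growth factor = 1.0056394.
r = ln(1.0056394)/(27/360) = 0.074981 → 7.50%.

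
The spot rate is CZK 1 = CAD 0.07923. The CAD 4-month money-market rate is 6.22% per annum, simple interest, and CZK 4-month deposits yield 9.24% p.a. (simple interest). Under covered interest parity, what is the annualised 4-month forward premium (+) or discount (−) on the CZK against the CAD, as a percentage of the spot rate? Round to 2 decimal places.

-2.93%

T = 4/12 years.
No-arbitrage forward: 0.07923 × 1.0207333 / 1.030800 = 0.07845625 CAD/CZK.
Annualised premium = (F − S)/S × (1/T) = (0.07845625 − 0.07923)/0.07923 ÷ (4/12) = -2.93%.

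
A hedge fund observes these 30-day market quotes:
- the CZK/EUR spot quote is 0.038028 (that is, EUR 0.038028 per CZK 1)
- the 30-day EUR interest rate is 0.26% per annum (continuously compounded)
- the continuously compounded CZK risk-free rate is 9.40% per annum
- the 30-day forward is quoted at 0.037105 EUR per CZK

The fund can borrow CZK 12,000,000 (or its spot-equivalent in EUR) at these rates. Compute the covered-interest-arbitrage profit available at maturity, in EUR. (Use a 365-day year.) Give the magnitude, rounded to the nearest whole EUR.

T = 30/365 years.
Keep in CZK, deliver into the forward: 12,000,000·1.00775595·0.037105 = EUR 448,713.41.
Swap to EUR now, deposit: 12,000,000·0.038028·1.00021372 = EUR 456,433.53.
The quoted forward undervalues CZK, so borrow CZK, convert to EUR at spot, deposit the EUR at 0.26%, and buy CZK forward at 0.037105 to cover the loan.
Arbitrage profit = |448,713.41 − 456,433.53| = EUR 7,720.

EUR 7,720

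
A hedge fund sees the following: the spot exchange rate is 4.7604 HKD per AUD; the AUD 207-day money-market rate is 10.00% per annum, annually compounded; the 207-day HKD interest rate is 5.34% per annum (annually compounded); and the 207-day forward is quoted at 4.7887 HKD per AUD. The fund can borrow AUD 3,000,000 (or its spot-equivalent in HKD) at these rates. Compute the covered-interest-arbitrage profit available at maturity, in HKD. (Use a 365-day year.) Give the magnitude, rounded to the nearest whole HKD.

HKD 455,173

T = 207/365 years.
Route A — deposit AUD, sell forward: 3,000,000 × 1.0555401459 × 4.7887 = HKD 15,163,995.29.
Route B — convert at spot, deposit HKD: 3,000,000 × 4.7604 × 1.0299430101 = HKD 14,708,822.12.
The quoted forward overvalues AUD, so borrow HKD, buy AUD at spot, deposit the AUD at 10.00%, and sell the proceeds forward at 4.7887.
The gap between the two covered legs is HKD 455,173.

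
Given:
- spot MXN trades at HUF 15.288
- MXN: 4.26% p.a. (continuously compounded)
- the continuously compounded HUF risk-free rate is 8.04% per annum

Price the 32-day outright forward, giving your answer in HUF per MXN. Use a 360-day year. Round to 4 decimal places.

15.3395

T = 32/360 years.
HUF accumulates by e^(0.0804×32/360) = 1.00717227.
MXN accumulates by e^(0.0426×32/360) = 1.00379385.
Forward (HUF per MXN) = 15.288 × 1.00717227 / 1.00379385 = 15.339454.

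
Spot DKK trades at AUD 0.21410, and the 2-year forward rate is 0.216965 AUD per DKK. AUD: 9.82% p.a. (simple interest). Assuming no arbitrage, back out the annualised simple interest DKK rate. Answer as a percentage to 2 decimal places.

9.03%

T = 2 years.
CIP gives F = S · g_AUD/g_DKK, so g_AUD/g_DKK = 0.216965/0.2141 = 1.0133816.
The AUD side grows by 1 + 0.0982×2 = 1.196400.
Hence g_DKK = 1.1806017.
r = (1.1806017 − 1)/2 = 0.090301 → 9.03%.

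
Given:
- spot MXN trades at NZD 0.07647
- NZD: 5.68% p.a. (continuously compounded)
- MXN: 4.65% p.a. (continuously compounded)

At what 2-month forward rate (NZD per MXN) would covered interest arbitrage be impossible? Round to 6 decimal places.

T = 2/12 years.
Growth of 1 NZD over T: e^(0.0568×2/12) = 1.0095116.
MXN growth factor: e^(0.0465×2/12) = 1.0077801.
So F = 0.07647 × 1.0095116 / 1.0077801 = 0.07660139 (NZD/MXN).

0.076601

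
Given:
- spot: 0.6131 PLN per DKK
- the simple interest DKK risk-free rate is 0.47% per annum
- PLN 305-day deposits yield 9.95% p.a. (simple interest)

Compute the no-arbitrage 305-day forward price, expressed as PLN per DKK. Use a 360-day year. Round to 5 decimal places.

T = 305/360 years.
PLN accumulates by 1 + 0.0995×305/360 = 1.0842986.
DKK growth factor: 1 + 0.0047×305/360 = 1.0039819.
So F = 0.6131 × 1.0842986 / 1.0039819 = 0.6621469 (PLN/DKK).

0.66215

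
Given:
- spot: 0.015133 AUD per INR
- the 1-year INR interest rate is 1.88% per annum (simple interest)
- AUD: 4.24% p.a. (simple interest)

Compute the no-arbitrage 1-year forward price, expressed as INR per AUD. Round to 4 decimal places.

T = 1 year.
AUD growth factor: 1 + 0.0424×1 = 1.042400.
Growth of 1 INR over T: 1 + 0.0188×1 = 1.018800.
Forward (AUD per INR) = 0.015133 × 1.042400 / 1.018800 = 0.015483548.
Invert for INR per AUD: 1 / 0.015483548 = 64.5847.

64.5847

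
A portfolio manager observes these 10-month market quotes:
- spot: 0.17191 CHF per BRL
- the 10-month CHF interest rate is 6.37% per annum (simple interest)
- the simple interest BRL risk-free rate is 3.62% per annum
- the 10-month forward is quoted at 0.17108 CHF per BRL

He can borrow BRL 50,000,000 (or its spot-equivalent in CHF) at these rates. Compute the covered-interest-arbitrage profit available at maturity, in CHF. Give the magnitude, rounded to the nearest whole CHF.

T = 10/12 years.
Invest the BRL and cover forward: 50,000,000 × 1.030166667 × 0.17108 = CHF 8,812,045.67.
Convert at spot and invest in CHF: 50,000,000 × 0.17191 × 1.053083333 = CHF 9,051,777.79.
The quoted forward undervalues BRL, so borrow BRL, convert to CHF at spot, deposit the CHF at 6.37%, and buy BRL forward at 0.17108 to cover the loan.
Profit = 9,051,777.79 − 8,812,045.67 = CHF 239,732.

CHF 239,732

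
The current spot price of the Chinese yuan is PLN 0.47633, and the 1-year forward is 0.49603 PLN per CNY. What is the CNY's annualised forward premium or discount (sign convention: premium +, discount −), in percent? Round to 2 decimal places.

+4.14%

T = 1 year.
CNY trades forward at +4.13579% vs spot over the period.
Per annum: 0.0413579 / 1 = 0.041358 = 4.14%.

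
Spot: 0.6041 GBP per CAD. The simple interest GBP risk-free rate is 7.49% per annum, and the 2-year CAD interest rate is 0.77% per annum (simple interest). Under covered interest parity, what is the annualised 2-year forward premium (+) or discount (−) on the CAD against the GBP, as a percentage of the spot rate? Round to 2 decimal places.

T = 2 years.
CIP forward (GBP per CAD) = 0.6041 × 1.149800/1.015400 = 0.6840597.
Annualised premium = (F − S)/S × (1/T) = (0.6840597 − 0.6041)/0.6041 ÷ 2 = 6.62%.

+6.62%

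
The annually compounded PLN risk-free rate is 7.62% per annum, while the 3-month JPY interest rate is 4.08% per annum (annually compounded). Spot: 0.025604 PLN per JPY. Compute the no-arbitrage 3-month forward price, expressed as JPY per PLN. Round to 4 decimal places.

T = 3/12 years.
Growth of 1 PLN over T: (1 + 0.0762)^(3/12) = 1.01852864.
Growth of 1 JPY over T: (1 + 0.0408)^(3/12) = 1.01004755.
Forward (PLN per JPY) = 0.025604 × 1.01852864 / 1.01004755 = 0.025818990.
Quoted the other way: 1/0.025818990 = 38.7312 JPY per PLN.

38.7312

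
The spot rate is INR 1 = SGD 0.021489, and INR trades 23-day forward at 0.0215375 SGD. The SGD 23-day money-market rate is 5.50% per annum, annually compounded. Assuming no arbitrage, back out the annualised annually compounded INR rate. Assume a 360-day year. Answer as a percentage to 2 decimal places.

1.84%

T = 23/360 years.
By CIP, F/S equals the SGD-to-INR growth ratio: 0.0215375/0.021489 = 1.0022570.
SGD growth factor: (1 + 0.0550)^(23/360) = 1.0034265.
Hence g_INR = 1.0011669.
Annualise: 1.0011669^(360/23) − 1 = 0.018421 = 1.84%.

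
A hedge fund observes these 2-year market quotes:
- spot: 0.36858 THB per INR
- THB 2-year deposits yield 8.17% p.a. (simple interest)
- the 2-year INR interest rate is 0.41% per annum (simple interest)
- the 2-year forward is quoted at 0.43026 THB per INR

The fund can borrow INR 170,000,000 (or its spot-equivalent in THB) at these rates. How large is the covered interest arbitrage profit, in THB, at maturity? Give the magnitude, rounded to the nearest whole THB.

THB 846,967

T = 2 years.
Keep in INR, deliver into the forward: 170,000,000·1.008200·0.43026 = THB 73,743,982.44.
Swap to THB now, deposit: 170,000,000·0.36858·1.163400 = THB 72,897,015.24.
The quoted forward overvalues INR, so borrow THB, buy INR at spot, deposit the INR at 0.41%, and sell the proceeds forward at 0.43026.
Profit = 73,743,982.44 − 72,897,015.24 = THB 846,967.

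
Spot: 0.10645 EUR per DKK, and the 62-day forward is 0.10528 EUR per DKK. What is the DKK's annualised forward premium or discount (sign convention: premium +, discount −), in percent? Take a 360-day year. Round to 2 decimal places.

T = 62/360 years.
(F − S)/S = (0.10528 − 0.10645)/0.10645 = -0.0109911.
×(1/T) gives -6.38% p.a.

-6.38%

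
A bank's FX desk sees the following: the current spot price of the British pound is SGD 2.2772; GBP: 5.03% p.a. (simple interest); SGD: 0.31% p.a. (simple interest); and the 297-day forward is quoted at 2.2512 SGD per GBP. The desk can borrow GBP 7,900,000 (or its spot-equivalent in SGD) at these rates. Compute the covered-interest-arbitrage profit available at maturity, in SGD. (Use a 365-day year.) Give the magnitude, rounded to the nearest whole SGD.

SGD 477,123

T = 297/365 years.
Keep in GBP, deliver into the forward: 7,900,000·1.0409290411·2.2512 = SGD 18,512,381.71.
Swap to SGD now, deposit: 7,900,000·2.2772·1.0025224658 = SGD 18,035,258.86.
The quoted forward overvalues GBP, so borrow SGD, buy GBP at spot, deposit the GBP at 5.03%, and sell the proceeds forward at 2.2512.
Profit = 18,512,381.71 − 18,035,258.86 = SGD 477,123.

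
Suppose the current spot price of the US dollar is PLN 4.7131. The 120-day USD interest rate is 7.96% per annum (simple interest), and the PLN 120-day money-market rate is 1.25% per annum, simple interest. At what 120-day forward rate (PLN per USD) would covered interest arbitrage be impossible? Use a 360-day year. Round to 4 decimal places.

T = 120/360 years.
PLN accumulates by 1 + 0.0125×120/360 = 1.0041667.
Growth of 1 USD over T: 1 + 0.0796×120/360 = 1.0265333.
So F = 4.7131 × 1.0041667 / 1.0265333 = 4.610409 (PLN/USD).

4.6104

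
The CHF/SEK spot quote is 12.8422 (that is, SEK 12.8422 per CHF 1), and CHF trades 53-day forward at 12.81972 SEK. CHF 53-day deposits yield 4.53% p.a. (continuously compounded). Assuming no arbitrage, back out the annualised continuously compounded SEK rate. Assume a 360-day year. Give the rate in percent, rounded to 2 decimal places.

T = 53/360 years.
CIP gives F = S · g_SEK/g_CHF, so g_SEK/g_CHF = 12.81972/12.8422 = 0.9982495.
CHF growth factor: e^(0.0453×53/360) = 1.0066915.
That pins the SEK growth at 1.0049293.
Take logs: ln 1.0049293 / (53/360) = 0.033400, so 3.34%.

3.34%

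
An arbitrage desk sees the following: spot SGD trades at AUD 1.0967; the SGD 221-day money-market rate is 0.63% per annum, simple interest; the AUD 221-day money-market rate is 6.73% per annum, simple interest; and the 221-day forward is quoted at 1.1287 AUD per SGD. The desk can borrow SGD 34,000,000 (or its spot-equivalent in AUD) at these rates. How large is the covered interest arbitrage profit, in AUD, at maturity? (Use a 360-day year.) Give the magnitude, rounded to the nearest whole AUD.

AUD 304,117

T = 221/360 years.
Route A — deposit SGD, sell forward: 34,000,000 × 1.0038675 × 1.1287 = AUD 38,524,218.41.
Route B — convert at spot, deposit AUD: 34,000,000 × 1.0967 × 1.0413147222 = AUD 38,828,335.10.
The quoted forward undervalues SGD, so borrow SGD, convert to AUD at spot, deposit the AUD at 6.73%, and buy SGD forward at 1.1287 to cover the loan.
Profit = 38,828,335.10 − 38,524,218.41 = AUD 304,117.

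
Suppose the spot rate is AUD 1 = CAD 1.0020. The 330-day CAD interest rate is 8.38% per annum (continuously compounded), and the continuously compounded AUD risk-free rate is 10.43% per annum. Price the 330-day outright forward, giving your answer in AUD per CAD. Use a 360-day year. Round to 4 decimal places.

1.0169

T = 330/360 years.
Growth of 1 CAD over T: e^(0.0838×330/360) = 1.0798441.
AUD growth factor: e^(0.1043×330/360) = 1.100328.
Forward (CAD per AUD) = 1.002 × 1.0798441 / 1.100328 = 0.9833466.
Invert for AUD per CAD: 1 / 0.9833466 = 1.0169.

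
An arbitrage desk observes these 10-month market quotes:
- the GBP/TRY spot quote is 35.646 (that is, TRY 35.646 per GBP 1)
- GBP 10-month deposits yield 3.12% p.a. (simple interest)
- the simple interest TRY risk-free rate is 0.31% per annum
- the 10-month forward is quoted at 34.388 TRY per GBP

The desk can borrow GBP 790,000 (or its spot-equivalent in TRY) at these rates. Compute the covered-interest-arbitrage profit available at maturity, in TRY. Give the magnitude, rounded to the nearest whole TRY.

T = 10/12 years.
Keep in GBP, deliver into the forward: 790,000·1.026000·34.388 = TRY 27,872,849.52.
Swap to TRY now, deposit: 790,000·35.646·1.0025833333 = TRY 28,233,087.54.
The quoted forward undervalues GBP, so borrow GBP, convert to TRY at spot, deposit the TRY at 0.31%, and buy GBP forward at 34.388 to cover the loan.
Profit = 28,233,087.54 − 27,872,849.52 = TRY 360,238.

TRY 360,238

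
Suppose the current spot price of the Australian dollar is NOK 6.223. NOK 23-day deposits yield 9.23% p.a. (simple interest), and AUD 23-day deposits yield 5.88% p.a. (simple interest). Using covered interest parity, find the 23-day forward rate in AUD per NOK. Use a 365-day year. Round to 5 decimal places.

T = 23/365 years.
Growth of 1 NOK over T: 1 + 0.0923×23/365 = 1.0058162.
Growth of 1 AUD over T: 1 + 0.0588×23/365 = 1.0037052.
So F = 6.223 × 1.0058162 / 1.0037052 = 6.236088 (NOK/AUD).
Invert for AUD per NOK: 1 / 6.236088 = 0.16036.

0.16036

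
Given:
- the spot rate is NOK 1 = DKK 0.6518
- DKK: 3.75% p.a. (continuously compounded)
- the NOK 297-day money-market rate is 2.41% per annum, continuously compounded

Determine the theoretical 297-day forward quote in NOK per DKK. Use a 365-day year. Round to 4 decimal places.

1.5176

T = 297/365 years.
DKK growth factor: e^(0.0375×297/365) = 1.030984.
Growth of 1 NOK over T: e^(0.0241×297/365) = 1.0198037.
Forward (DKK per NOK) = 0.6518 × 1.030984 / 1.0198037 = 0.6589458.
Quoted the other way: 1/0.6589458 = 1.5176 NOK per DKK.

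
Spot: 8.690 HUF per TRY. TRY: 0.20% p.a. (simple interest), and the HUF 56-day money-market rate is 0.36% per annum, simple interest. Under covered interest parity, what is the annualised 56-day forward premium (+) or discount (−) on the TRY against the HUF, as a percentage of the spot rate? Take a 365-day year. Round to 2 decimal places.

T = 56/365 years.
CIP forward (HUF per TRY) = 8.69 × 1.0005523/1.0003068 = 8.692133.
(F − S)/S ÷ T = (8.692133 − 8.69)/8.69/(56/365) = 0.001600 → 0.16%.

+0.16%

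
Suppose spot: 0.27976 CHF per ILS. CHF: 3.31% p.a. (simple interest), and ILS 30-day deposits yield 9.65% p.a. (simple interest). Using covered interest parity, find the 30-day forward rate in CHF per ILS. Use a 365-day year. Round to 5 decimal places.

0.27831

T = 30/365 years.
Growth of 1 CHF over T: 1 + 0.0331×30/365 = 1.0027205.
ILS growth factor: 1 + 0.0965×30/365 = 1.0079315.
CIP: F = S · (grow CHF)/(grow ILS) = 0.27976 × 1.0027205/1.0079315 = 0.2783136 CHF per ILS.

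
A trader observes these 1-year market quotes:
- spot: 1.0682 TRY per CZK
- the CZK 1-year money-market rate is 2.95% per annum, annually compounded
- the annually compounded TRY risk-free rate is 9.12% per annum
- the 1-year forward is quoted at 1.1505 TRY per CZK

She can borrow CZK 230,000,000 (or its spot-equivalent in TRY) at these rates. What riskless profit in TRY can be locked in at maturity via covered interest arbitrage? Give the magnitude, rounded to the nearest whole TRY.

TRY 4,328,579

T = 1 year.
Route A — deposit CZK, sell forward: 230,000,000 × 1.029500 × 1.1505 = TRY 272,421,142.50.
Route B — convert at spot, deposit TRY: 230,000,000 × 1.0682 × 1.091200 = TRY 268,092,563.20.
The quoted forward overvalues CZK, so borrow TRY, buy CZK at spot, deposit the CZK at 2.95%, and sell the proceeds forward at 1.1505.
The gap between the two covered legs is TRY 4,328,579.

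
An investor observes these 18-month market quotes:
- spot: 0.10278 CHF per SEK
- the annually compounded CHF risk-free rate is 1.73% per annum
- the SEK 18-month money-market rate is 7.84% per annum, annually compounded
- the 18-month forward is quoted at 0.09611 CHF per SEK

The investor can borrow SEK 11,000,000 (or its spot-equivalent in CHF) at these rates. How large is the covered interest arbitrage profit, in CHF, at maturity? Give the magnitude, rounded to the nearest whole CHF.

CHF 23,899

T = 18/12 years.
Keep in SEK, deliver into the forward: 11,000,000·1.119875694·0.09611 = CHF 1,183,943.78.
Swap to CHF now, deposit: 11,000,000·0.10278·1.026061912 = CHF 1,160,045.08.
The quoted forward overvalues SEK, so borrow CHF, buy SEK at spot, deposit the SEK at 7.84%, and sell the proceeds forward at 0.09611.
Arbitrage profit = |1,183,943.78 − 1,160,045.08| = CHF 23,899.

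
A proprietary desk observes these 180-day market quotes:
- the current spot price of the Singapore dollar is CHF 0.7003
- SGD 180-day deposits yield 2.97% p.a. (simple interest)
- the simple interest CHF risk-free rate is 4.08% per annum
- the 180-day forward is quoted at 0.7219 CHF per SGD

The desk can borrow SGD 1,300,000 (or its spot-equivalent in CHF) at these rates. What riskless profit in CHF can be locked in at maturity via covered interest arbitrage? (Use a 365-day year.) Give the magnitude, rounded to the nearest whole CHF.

CHF 23,508

T = 180/365 years.
Invest the SGD and cover forward: 1,300,000 × 1.01464658 × 0.7219 = CHF 952,215.38.
Convert at spot and invest in CHF: 1,300,000 × 0.7003 × 1.02012055 = CHF 928,707.55.
The quoted forward overvalues SGD, so borrow CHF, buy SGD at spot, deposit the SGD at 2.97%, and sell the proceeds forward at 0.7219.
The gap between the two covered legs is CHF 23,508.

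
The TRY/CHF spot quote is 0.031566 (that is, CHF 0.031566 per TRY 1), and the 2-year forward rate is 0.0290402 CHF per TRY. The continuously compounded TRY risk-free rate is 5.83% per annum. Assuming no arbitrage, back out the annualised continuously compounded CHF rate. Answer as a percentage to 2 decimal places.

T = 2 years.
CIP gives F = S · g_CHF/g_TRY, so g_CHF/g_TRY = 0.0290402/0.031566 = 0.9199835.
The TRY side grows by e^(0.0583×2) = 1.1236699.
That pins the CHF growth at 1.0337578.
Take logs: ln 1.0337578 / 2 = 0.016600, so 1.66%.

1.66%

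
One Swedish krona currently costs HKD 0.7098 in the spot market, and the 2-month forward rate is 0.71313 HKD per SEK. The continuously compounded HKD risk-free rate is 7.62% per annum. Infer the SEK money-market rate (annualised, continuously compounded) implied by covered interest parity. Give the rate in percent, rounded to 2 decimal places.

T = 2/12 years.
CIP gives F = S · g_HKD/g_SEK, so g_HKD/g_SEK = 0.71313/0.7098 = 1.0046915.
The HKD side grows by e^(0.0762×2/12) = 1.012781.
That pins the SEK growth at 1.0080517.
r = ln(1.0080517)/(2/12) = 0.048117 → 4.81%.

4.81%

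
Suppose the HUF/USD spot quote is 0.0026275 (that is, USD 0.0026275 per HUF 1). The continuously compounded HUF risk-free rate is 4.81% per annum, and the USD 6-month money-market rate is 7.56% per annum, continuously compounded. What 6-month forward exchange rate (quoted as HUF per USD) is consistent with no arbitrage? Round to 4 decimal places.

375.3926

T = 6/12 years.
Growth of 1 USD over T: e^(0.0756×6/12) = 1.038523507.
HUF growth factor: e^(0.0481×6/12) = 1.024341534.
CIP: F = S · (grow USD)/(grow HUF) = 0.0026275 × 1.038523507/1.024341534 = 0.00266387765 USD per HUF.
Quoted the other way: 1/0.00266387765 = 375.3926 HUF per USD.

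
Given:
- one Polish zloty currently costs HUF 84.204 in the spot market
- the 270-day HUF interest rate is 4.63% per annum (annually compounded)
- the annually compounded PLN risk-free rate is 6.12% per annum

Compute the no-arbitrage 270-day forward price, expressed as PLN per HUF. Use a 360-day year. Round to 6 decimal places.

0.012003

T = 270/360 years.
HUF accumulates by (1 + 0.0463)^(270/360) = 1.0345278.
PLN accumulates by (1 + 0.0612)^(270/360) = 1.0455575.
CIP: F = S · (grow HUF)/(grow PLN) = 84.204 × 1.0345278/1.0455575 = 83.31572 HUF per PLN.
Quoted the other way: 1/83.31572 = 0.012003 PLN per HUF.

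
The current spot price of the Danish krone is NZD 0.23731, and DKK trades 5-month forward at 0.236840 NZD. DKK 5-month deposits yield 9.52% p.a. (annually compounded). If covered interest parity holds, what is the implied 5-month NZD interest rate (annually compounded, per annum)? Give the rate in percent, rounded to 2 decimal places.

T = 5/12 years.
CIP gives F = S · g_NZD/g_DKK, so g_NZD/g_DKK = 0.23684/0.23731 = 0.9980195.
The DKK side grows by (1 + 0.0952)^(5/12) = 1.0386174.
That pins the NZD growth at 1.0365604.
r = 1.0365604^(12/5) − 1 = 0.090001 → 9.00%.

9.00%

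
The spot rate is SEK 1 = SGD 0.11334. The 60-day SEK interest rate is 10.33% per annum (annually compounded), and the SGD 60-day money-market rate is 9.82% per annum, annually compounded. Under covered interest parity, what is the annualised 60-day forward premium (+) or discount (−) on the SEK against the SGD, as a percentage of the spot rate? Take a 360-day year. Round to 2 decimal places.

-0.46%

T = 60/360 years.
CIP forward (SGD per SEK) = 0.11334 × 1.0157346/1.0165192 = 0.11325252.
Annualised premium = (F − S)/S × (1/T) = (0.11325252 − 0.11334)/0.11334 ÷ (60/360) = -0.46%.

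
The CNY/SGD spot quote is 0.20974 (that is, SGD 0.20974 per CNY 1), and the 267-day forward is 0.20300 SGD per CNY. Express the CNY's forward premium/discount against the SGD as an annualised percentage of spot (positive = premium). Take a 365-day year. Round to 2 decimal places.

-4.39%

T = 267/365 years.
Period premium: (0.20300 − 0.20974)/0.20974 = -0.0321350.
×(1/T) gives -4.39% p.a.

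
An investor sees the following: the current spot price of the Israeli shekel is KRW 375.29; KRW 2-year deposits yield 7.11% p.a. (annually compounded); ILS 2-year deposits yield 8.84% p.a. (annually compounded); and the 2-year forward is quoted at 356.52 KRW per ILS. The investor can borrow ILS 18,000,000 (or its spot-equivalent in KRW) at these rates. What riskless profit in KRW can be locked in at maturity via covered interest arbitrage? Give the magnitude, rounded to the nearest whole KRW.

T = 2 years.
Invest the ILS and cover forward: 18,000,000 × 1.18461456 × 356.52 = KRW 7,602,098,092.76.
Convert at spot and invest in KRW: 18,000,000 × 375.29 × 1.14725521 = KRW 7,749,961,339.70.
The quoted forward undervalues ILS, so borrow ILS, convert to KRW at spot, deposit the KRW at 7.11%, and buy ILS forward at 356.52 to cover the loan.
The gap between the two covered legs is KRW 147,863,247.

KRW 147,863,247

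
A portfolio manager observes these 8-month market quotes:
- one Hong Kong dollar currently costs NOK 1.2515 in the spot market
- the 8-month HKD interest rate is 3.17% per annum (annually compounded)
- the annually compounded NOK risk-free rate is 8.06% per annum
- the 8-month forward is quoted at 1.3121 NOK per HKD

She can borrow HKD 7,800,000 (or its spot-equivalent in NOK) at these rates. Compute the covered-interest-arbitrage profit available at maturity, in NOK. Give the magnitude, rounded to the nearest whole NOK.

NOK 170,116

T = 8/12 years.
Invest the HKD and cover forward: 7,800,000 × 1.0210232235 × 1.3121 = NOK 10,449,539.66.
Convert at spot and invest in NOK: 7,800,000 × 1.2515 × 1.0530362187 = NOK 10,279,423.66.
The quoted forward overvalues HKD, so borrow NOK, buy HKD at spot, deposit the HKD at 3.17%, and sell the proceeds forward at 1.3121.
Profit = 10,449,539.66 − 10,279,423.66 = NOK 170,116.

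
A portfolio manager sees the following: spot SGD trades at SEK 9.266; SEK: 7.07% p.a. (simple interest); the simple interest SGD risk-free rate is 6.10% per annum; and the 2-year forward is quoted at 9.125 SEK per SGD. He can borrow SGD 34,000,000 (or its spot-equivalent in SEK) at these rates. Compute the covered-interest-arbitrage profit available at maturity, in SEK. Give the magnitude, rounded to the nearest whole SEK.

SEK 11,490,722

T = 2 years.
Invest the SGD and cover forward: 34,000,000 × 1.122000 × 9.125 = SEK 348,100,500.00.
Convert at spot and invest in SEK: 34,000,000 × 9.266 × 1.141400 = SEK 359,591,221.60.
The quoted forward undervalues SGD, so borrow SGD, convert to SEK at spot, deposit the SEK at 7.07%, and buy SGD forward at 9.125 to cover the loan.
Profit = 359,591,221.60 − 348,100,500.00 = SEK 11,490,722.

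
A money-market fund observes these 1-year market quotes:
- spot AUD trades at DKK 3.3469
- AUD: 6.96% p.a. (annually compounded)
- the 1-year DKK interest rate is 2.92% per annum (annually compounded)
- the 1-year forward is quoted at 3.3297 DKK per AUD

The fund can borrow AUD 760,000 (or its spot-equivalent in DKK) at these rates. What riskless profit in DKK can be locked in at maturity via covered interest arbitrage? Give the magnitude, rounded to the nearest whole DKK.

DKK 88,781

T = 1 year.
Invest the AUD and cover forward: 760,000 × 1.069600 × 3.3297 = DKK 2,706,699.81.
Convert at spot and invest in DKK: 760,000 × 3.3469 × 1.029200 = DKK 2,617,918.40.
The quoted forward overvalues AUD, so borrow DKK, buy AUD at spot, deposit the AUD at 6.96%, and sell the proceeds forward at 3.3297.
The gap between the two covered legs is DKK 88,781.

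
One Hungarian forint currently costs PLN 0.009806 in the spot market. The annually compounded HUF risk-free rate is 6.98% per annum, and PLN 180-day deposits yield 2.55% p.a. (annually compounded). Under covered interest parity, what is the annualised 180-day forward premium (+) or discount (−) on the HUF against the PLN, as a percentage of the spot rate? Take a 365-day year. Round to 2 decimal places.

T = 180/365 years.
CIP forward (PLN per HUF) = 0.009806 × 1.0124951/1.0338335 = 0.009603603.
Annualised premium = (F − S)/S × (1/T) = (0.009603603 − 0.009806)/0.009806 ÷ (180/365) = -4.19%.

-4.19%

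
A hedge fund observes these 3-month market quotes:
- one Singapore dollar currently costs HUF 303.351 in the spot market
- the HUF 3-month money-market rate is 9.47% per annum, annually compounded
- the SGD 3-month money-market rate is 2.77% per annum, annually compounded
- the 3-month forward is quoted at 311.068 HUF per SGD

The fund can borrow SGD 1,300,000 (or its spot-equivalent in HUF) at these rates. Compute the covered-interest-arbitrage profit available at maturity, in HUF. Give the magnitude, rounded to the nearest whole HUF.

T = 3/12 years.
Keep in SGD, deliver into the forward: 1,300,000·1.0068542072·311.068 = HUF 407,160,161.88.
Swap to HUF now, deposit: 1,300,000·303.351·1.02287786243 = HUF 403,378,329.18.
The quoted forward overvalues SGD, so borrow HUF, buy SGD at spot, deposit the SGD at 2.77%, and sell the proceeds forward at 311.068.
Arbitrage profit = |407,160,161.88 − 403,378,329.18| = HUF 3,781,833.

HUF 3,781,833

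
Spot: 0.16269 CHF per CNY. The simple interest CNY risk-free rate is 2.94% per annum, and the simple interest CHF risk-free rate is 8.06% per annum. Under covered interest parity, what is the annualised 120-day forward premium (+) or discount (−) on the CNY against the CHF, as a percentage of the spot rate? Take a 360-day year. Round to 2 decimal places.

T = 120/360 years.
No-arbitrage forward: 0.16269 × 1.0268667 / 1.009800 = 0.16543964 CHF/CNY.
Annualised premium = (F − S)/S × (1/T) = (0.16543964 − 0.16269)/0.16269 ÷ (120/360) = 5.07%.

+5.07%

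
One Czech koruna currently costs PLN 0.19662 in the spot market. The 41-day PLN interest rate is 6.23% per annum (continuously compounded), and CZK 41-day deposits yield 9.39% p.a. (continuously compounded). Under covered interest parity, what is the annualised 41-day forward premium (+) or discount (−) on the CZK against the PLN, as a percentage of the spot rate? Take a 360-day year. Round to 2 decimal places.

-3.15%

T = 41/360 years.
F = S · g_PLN/g_CZK = 0.19662 × 1.0071205/1.0107516 = 0.19591365.
Annualised premium = (F − S)/S × (1/T) = (0.19591365 − 0.19662)/0.19662 ÷ (41/360) = -3.15%.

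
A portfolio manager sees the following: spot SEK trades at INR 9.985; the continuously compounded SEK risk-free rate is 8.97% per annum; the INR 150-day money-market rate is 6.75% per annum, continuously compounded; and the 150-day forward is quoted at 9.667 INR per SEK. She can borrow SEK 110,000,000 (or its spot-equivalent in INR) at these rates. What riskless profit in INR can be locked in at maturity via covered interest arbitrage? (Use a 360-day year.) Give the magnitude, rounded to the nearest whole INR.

T = 150/360 years.
Keep in SEK, deliver into the forward: 110,000,000·1.038082228693·9.667 = INR 1,103,865,499.53.
Swap to INR now, deposit: 110,000,000·9.985·1.028524241917 = INR 1,129,679,601.11.
The quoted forward undervalues SEK, so borrow SEK, convert to INR at spot, deposit the INR at 6.75%, and buy SEK forward at 9.667 to cover the loan.
The gap between the two covered legs is INR 25,814,102.

INR 25,814,102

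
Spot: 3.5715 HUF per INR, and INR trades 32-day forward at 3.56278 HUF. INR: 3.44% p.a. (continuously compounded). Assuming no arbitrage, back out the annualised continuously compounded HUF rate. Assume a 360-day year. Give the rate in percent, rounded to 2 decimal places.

0.69%

T = 32/360 years.
F/S = 3.56278/3.5715 = 0.9975584 = (growth of HUF) / (growth of INR).
The INR side grows by e^(0.0344×32/360) = 1.0030625.
Hence g_HUF = 1.0006134.
r = ln(1.0006134)/(32/360) = 0.006899 → 0.69%.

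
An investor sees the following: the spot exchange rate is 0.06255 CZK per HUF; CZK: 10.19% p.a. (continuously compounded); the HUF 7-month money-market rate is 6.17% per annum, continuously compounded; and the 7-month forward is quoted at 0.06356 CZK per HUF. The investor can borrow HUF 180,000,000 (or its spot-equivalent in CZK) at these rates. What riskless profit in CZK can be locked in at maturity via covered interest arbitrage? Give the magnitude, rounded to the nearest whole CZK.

CZK 88,471

T = 7/12 years.
Invest the HUF and cover forward: 180,000,000 × 1.0366472077 × 0.06356 = CZK 11,860,073.37.
Convert at spot and invest in CZK: 180,000,000 × 0.06255 × 1.0612438533 = CZK 11,948,544.54.
The quoted forward undervalues HUF, so borrow HUF, convert to CZK at spot, deposit the CZK at 10.19%, and buy HUF forward at 0.06356 to cover the loan.
Profit = 11,948,544.54 − 11,860,073.37 = CZK 88,471.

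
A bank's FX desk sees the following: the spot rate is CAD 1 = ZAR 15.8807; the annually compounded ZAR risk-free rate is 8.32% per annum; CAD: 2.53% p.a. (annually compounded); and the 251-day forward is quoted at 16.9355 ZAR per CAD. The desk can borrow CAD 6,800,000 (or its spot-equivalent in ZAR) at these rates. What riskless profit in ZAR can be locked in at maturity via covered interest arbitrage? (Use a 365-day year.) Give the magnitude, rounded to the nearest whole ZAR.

T = 251/365 years.
Keep in CAD, deliver into the forward: 6,800,000·1.0173300929·16.9355 = ZAR 117,157,157.76.
Swap to ZAR now, deposit: 6,800,000·15.8807·1.05649669076 = ZAR 114,089,767.58.
The quoted forward overvalues CAD, so borrow ZAR, buy CAD at spot, deposit the CAD at 2.53%, and sell the proceeds forward at 16.9355.
Arbitrage profit = |117,157,157.76 − 114,089,767.58| = ZAR 3,067,390.

ZAR 3,067,390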